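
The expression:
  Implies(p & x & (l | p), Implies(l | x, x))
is always true.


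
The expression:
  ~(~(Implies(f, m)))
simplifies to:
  m | ~f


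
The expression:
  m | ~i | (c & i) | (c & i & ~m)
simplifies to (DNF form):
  c | m | ~i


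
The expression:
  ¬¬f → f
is always true.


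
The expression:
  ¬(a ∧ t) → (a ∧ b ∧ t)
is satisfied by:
  {t: True, a: True}


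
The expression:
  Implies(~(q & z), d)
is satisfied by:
  {d: True, z: True, q: True}
  {d: True, z: True, q: False}
  {d: True, q: True, z: False}
  {d: True, q: False, z: False}
  {z: True, q: True, d: False}


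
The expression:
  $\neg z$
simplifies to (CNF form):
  $\neg z$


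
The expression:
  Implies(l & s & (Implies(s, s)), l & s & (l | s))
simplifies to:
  True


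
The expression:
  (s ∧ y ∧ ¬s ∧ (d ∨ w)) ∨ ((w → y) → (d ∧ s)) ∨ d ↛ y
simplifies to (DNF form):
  (d ∧ s) ∨ (d ∧ ¬y) ∨ (w ∧ ¬y)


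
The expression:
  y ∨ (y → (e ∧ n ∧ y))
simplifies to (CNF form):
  True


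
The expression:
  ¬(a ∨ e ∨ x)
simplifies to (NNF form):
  ¬a ∧ ¬e ∧ ¬x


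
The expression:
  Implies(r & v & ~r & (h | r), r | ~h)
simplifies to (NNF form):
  True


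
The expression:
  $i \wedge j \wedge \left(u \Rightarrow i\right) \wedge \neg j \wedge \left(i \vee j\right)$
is never true.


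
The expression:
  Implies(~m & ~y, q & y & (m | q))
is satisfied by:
  {y: True, m: True}
  {y: True, m: False}
  {m: True, y: False}


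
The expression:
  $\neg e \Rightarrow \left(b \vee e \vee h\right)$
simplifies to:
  $b \vee e \vee h$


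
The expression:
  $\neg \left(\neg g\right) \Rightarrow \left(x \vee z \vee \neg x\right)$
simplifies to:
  $\text{True}$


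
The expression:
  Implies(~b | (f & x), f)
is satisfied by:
  {b: True, f: True}
  {b: True, f: False}
  {f: True, b: False}


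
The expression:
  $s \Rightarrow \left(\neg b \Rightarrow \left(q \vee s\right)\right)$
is always true.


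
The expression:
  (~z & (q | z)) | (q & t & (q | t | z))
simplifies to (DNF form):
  (q & t) | (q & ~z)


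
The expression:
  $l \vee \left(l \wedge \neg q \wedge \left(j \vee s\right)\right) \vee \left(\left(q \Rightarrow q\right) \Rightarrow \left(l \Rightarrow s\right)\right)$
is always true.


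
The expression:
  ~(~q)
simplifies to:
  q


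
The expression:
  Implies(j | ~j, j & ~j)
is never true.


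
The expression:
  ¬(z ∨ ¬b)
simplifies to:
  b ∧ ¬z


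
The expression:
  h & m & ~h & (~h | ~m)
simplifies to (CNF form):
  False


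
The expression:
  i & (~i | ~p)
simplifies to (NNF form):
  i & ~p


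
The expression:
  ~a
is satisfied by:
  {a: False}


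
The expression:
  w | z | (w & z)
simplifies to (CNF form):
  w | z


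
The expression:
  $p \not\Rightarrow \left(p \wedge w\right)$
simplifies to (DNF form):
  $p \wedge \neg w$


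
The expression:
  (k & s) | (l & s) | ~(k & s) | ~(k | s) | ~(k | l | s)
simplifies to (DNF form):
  True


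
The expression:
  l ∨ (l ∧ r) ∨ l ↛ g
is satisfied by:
  {l: True}


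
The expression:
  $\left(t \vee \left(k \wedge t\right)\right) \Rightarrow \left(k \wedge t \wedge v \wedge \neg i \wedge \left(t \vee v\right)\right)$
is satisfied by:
  {k: True, v: True, i: False, t: False}
  {k: True, v: False, i: False, t: False}
  {v: True, k: False, i: False, t: False}
  {k: False, v: False, i: False, t: False}
  {k: True, i: True, v: True, t: False}
  {k: True, i: True, v: False, t: False}
  {i: True, v: True, k: False, t: False}
  {i: True, k: False, v: False, t: False}
  {k: True, t: True, i: False, v: True}


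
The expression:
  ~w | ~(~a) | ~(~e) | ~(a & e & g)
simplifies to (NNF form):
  True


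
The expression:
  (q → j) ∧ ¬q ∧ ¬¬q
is never true.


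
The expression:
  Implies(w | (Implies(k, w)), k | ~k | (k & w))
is always true.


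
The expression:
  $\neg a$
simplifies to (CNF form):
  $\neg a$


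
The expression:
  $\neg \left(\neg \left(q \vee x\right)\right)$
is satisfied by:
  {x: True, q: True}
  {x: True, q: False}
  {q: True, x: False}


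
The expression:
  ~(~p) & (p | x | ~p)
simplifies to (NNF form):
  p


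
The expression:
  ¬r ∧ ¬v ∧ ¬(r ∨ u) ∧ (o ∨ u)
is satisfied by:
  {o: True, u: False, v: False, r: False}


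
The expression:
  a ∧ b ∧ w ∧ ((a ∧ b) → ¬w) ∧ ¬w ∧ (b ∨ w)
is never true.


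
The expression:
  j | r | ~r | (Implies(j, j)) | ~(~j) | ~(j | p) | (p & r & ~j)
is always true.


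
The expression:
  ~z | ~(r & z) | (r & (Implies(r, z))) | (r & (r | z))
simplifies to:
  True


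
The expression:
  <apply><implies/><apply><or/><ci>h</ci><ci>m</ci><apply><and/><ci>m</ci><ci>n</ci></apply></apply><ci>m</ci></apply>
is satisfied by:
  {m: True, h: False}
  {h: False, m: False}
  {h: True, m: True}


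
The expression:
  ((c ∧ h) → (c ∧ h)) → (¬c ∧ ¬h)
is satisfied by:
  {h: False, c: False}


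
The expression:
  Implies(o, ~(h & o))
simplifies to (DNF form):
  ~h | ~o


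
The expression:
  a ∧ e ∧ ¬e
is never true.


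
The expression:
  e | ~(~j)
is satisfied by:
  {e: True, j: True}
  {e: True, j: False}
  {j: True, e: False}


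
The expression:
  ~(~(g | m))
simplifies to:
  g | m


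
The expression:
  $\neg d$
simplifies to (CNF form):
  $\neg d$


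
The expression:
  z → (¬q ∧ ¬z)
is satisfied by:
  {z: False}


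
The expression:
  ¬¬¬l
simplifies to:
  ¬l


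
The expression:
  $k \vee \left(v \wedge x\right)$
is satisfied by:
  {k: True, v: True, x: True}
  {k: True, v: True, x: False}
  {k: True, x: True, v: False}
  {k: True, x: False, v: False}
  {v: True, x: True, k: False}


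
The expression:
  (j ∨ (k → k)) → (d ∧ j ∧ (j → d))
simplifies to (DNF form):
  d ∧ j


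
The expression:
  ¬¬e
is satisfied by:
  {e: True}


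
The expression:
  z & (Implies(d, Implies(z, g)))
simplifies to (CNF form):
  z & (g | ~d)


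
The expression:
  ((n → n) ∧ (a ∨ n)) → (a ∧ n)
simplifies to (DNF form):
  (a ∧ n) ∨ (¬a ∧ ¬n)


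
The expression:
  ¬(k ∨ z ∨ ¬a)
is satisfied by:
  {a: True, z: False, k: False}


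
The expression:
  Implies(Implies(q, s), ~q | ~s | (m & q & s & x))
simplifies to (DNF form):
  ~q | ~s | (m & x)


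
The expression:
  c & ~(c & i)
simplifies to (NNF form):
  c & ~i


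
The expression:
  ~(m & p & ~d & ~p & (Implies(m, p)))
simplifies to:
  True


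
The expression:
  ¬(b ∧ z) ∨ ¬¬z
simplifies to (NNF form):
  True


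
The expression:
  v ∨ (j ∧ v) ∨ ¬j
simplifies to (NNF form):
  v ∨ ¬j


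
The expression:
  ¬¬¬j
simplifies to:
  ¬j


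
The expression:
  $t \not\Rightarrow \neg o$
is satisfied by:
  {t: True, o: True}


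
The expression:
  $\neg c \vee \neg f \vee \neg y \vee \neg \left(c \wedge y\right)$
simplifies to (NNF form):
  $\neg c \vee \neg f \vee \neg y$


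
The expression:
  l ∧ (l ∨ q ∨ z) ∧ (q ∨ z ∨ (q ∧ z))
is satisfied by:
  {q: True, z: True, l: True}
  {q: True, l: True, z: False}
  {z: True, l: True, q: False}


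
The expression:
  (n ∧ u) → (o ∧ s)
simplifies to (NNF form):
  (o ∧ s) ∨ ¬n ∨ ¬u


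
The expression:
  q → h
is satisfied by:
  {h: True, q: False}
  {q: False, h: False}
  {q: True, h: True}


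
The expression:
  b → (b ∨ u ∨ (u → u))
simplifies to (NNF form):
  True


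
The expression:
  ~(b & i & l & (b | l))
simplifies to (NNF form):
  ~b | ~i | ~l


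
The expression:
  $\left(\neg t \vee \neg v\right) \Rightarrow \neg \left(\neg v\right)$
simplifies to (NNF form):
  $v$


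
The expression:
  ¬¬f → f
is always true.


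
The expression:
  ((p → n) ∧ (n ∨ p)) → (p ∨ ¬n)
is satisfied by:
  {p: True, n: False}
  {n: False, p: False}
  {n: True, p: True}


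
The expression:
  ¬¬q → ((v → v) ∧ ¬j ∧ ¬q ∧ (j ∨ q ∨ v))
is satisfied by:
  {q: False}


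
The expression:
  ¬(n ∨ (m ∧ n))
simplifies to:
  ¬n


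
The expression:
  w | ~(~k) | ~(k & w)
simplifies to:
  True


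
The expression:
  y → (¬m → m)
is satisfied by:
  {m: True, y: False}
  {y: False, m: False}
  {y: True, m: True}


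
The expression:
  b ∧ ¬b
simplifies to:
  False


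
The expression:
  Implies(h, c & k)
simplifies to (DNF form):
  ~h | (c & k)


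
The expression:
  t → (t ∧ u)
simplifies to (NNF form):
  u ∨ ¬t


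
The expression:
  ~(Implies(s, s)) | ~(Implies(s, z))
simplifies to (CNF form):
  s & ~z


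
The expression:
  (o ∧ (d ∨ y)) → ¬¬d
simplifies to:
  d ∨ ¬o ∨ ¬y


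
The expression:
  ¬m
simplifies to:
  ¬m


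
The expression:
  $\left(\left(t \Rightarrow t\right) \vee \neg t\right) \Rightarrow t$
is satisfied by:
  {t: True}


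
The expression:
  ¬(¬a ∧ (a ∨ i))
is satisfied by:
  {a: True, i: False}
  {i: False, a: False}
  {i: True, a: True}


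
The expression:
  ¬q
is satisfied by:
  {q: False}


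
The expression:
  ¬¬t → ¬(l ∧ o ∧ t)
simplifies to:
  ¬l ∨ ¬o ∨ ¬t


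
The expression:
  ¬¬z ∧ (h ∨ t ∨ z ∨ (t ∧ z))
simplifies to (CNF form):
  z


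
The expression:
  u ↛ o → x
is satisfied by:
  {x: True, o: True, u: False}
  {x: True, u: False, o: False}
  {o: True, u: False, x: False}
  {o: False, u: False, x: False}
  {x: True, o: True, u: True}
  {x: True, u: True, o: False}
  {o: True, u: True, x: False}


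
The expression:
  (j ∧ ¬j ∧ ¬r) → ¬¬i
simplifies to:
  True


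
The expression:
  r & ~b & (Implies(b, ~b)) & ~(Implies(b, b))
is never true.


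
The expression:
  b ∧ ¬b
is never true.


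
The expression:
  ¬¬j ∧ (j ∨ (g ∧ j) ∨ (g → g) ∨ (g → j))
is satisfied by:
  {j: True}


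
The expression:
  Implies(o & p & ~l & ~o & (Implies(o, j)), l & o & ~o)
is always true.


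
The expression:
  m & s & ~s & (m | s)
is never true.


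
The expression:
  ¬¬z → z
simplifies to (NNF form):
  True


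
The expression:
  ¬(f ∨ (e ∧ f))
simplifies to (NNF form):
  ¬f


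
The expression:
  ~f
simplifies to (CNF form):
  ~f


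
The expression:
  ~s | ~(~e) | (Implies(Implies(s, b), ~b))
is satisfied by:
  {e: True, s: False, b: False}
  {s: False, b: False, e: False}
  {b: True, e: True, s: False}
  {b: True, s: False, e: False}
  {e: True, s: True, b: False}
  {s: True, e: False, b: False}
  {b: True, s: True, e: True}


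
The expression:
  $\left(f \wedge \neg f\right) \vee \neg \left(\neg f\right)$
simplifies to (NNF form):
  $f$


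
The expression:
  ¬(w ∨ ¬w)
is never true.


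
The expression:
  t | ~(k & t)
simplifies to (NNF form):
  True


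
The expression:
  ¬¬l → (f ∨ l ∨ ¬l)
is always true.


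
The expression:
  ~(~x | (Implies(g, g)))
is never true.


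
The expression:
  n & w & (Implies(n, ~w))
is never true.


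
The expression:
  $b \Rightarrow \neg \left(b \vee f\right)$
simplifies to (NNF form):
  $\neg b$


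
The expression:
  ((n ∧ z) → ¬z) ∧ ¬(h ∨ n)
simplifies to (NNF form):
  ¬h ∧ ¬n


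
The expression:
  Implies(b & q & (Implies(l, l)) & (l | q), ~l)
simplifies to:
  ~b | ~l | ~q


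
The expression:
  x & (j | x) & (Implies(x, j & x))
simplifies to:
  j & x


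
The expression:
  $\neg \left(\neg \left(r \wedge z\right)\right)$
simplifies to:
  $r \wedge z$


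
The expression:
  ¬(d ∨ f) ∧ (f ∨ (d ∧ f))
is never true.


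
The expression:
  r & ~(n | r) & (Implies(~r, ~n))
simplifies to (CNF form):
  False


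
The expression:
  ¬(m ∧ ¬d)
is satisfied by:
  {d: True, m: False}
  {m: False, d: False}
  {m: True, d: True}


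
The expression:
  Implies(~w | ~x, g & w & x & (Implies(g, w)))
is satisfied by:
  {w: True, x: True}


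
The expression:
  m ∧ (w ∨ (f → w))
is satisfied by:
  {m: True, w: True, f: False}
  {m: True, w: False, f: False}
  {m: True, f: True, w: True}


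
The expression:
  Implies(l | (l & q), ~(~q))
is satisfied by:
  {q: True, l: False}
  {l: False, q: False}
  {l: True, q: True}


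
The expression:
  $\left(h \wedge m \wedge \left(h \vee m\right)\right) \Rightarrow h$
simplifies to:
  $\text{True}$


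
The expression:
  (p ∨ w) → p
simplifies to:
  p ∨ ¬w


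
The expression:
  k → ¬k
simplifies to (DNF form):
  ¬k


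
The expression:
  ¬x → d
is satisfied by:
  {x: True, d: True}
  {x: True, d: False}
  {d: True, x: False}


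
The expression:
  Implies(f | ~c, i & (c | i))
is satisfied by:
  {i: True, c: True, f: False}
  {i: True, f: False, c: False}
  {i: True, c: True, f: True}
  {i: True, f: True, c: False}
  {c: True, f: False, i: False}


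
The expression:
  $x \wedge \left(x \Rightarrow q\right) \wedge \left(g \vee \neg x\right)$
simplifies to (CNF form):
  $g \wedge q \wedge x$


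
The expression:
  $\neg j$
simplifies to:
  $\neg j$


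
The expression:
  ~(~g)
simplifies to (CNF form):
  g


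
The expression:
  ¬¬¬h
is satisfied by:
  {h: False}


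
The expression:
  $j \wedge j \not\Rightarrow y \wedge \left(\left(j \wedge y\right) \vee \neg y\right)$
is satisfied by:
  {j: True, y: False}


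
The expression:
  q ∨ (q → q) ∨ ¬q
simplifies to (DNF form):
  True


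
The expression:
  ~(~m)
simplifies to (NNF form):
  m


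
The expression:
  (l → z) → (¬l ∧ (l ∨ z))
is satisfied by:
  {l: True, z: False}
  {z: True, l: False}


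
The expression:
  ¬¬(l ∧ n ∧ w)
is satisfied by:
  {w: True, n: True, l: True}


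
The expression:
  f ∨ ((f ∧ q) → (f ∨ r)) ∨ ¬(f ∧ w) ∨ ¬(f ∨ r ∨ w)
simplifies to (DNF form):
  True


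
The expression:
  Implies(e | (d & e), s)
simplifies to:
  s | ~e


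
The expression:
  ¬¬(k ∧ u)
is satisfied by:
  {u: True, k: True}


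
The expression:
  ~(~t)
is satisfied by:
  {t: True}


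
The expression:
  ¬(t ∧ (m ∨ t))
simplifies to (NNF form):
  ¬t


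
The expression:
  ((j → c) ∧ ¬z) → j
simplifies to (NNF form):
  j ∨ z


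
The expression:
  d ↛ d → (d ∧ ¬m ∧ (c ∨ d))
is always true.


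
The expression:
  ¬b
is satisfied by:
  {b: False}


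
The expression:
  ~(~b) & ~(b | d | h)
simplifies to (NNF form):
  False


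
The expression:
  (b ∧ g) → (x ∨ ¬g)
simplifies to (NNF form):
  x ∨ ¬b ∨ ¬g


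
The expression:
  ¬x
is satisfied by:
  {x: False}


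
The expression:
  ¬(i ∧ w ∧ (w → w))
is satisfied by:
  {w: False, i: False}
  {i: True, w: False}
  {w: True, i: False}


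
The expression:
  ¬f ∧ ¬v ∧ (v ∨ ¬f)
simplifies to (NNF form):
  ¬f ∧ ¬v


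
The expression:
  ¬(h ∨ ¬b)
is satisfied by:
  {b: True, h: False}


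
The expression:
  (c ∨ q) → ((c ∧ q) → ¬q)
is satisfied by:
  {c: False, q: False}
  {q: True, c: False}
  {c: True, q: False}


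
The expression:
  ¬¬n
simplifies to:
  n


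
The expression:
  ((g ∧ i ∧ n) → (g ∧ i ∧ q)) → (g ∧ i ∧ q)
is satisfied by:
  {i: True, n: True, q: True, g: True}
  {i: True, n: True, g: True, q: False}
  {i: True, q: True, g: True, n: False}


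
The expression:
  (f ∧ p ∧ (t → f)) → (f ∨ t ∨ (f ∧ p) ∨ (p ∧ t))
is always true.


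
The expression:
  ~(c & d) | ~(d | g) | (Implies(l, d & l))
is always true.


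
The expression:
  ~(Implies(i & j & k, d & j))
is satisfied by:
  {i: True, j: True, k: True, d: False}


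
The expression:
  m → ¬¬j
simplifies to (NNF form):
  j ∨ ¬m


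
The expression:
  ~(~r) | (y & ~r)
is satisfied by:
  {r: True, y: True}
  {r: True, y: False}
  {y: True, r: False}


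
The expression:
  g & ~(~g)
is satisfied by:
  {g: True}


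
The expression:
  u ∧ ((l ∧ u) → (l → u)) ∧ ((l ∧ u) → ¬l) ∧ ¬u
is never true.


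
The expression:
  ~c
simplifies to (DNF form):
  ~c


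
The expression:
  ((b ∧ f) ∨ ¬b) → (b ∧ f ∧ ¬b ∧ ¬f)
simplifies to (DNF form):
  b ∧ ¬f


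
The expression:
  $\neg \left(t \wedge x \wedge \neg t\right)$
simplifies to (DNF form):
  $\text{True}$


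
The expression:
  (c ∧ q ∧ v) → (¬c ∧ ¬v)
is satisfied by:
  {v: False, q: False, c: False}
  {c: True, v: False, q: False}
  {q: True, v: False, c: False}
  {c: True, q: True, v: False}
  {v: True, c: False, q: False}
  {c: True, v: True, q: False}
  {q: True, v: True, c: False}


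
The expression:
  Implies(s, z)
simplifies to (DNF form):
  z | ~s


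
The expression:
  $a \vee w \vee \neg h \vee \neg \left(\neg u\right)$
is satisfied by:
  {a: True, u: True, w: True, h: False}
  {a: True, u: True, h: False, w: False}
  {a: True, w: True, h: False, u: False}
  {a: True, h: False, w: False, u: False}
  {u: True, w: True, h: False, a: False}
  {u: True, h: False, w: False, a: False}
  {w: True, u: False, h: False, a: False}
  {u: False, h: False, w: False, a: False}
  {u: True, a: True, h: True, w: True}
  {u: True, a: True, h: True, w: False}
  {a: True, h: True, w: True, u: False}
  {a: True, h: True, u: False, w: False}
  {w: True, h: True, u: True, a: False}
  {h: True, u: True, a: False, w: False}
  {h: True, w: True, a: False, u: False}


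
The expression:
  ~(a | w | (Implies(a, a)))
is never true.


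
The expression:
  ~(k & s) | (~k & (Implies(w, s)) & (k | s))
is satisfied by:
  {s: False, k: False}
  {k: True, s: False}
  {s: True, k: False}


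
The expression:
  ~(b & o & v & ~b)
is always true.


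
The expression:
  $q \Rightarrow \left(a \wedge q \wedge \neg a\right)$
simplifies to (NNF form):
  $\neg q$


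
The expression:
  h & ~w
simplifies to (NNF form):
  h & ~w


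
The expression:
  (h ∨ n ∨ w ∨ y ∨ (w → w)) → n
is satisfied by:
  {n: True}


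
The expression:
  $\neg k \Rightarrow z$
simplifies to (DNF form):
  $k \vee z$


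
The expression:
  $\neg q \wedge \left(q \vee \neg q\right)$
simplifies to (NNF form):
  $\neg q$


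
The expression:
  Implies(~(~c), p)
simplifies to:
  p | ~c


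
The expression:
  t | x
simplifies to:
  t | x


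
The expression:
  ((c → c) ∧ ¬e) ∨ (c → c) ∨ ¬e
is always true.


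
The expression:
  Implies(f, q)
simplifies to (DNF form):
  q | ~f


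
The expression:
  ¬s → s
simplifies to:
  s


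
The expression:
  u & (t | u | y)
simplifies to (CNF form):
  u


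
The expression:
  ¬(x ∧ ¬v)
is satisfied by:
  {v: True, x: False}
  {x: False, v: False}
  {x: True, v: True}


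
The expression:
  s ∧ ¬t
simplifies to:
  s ∧ ¬t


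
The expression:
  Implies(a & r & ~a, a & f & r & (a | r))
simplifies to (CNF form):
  True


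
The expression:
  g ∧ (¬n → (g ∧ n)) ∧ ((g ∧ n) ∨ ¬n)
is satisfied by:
  {g: True, n: True}


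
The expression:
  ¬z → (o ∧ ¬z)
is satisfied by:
  {o: True, z: True}
  {o: True, z: False}
  {z: True, o: False}


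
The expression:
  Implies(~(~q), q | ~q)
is always true.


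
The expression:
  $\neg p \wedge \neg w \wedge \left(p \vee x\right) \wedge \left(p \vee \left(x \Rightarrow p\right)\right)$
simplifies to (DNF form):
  $\text{False}$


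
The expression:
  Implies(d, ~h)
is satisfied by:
  {h: False, d: False}
  {d: True, h: False}
  {h: True, d: False}


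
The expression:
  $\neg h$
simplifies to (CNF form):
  $\neg h$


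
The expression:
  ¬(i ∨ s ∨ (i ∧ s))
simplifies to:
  ¬i ∧ ¬s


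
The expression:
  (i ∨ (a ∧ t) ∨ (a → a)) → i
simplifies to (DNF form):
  i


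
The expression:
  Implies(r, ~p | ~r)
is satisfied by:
  {p: False, r: False}
  {r: True, p: False}
  {p: True, r: False}


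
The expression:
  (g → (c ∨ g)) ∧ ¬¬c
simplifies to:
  c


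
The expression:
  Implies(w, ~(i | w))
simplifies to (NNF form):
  ~w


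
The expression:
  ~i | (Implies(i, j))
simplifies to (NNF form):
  j | ~i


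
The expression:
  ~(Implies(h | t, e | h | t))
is never true.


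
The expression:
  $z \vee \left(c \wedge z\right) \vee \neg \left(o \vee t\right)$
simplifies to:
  $z \vee \left(\neg o \wedge \neg t\right)$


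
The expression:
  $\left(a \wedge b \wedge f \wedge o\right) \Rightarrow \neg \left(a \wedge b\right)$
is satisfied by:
  {o: False, a: False, b: False, f: False}
  {f: True, o: False, a: False, b: False}
  {b: True, o: False, a: False, f: False}
  {f: True, b: True, o: False, a: False}
  {a: True, f: False, o: False, b: False}
  {f: True, a: True, o: False, b: False}
  {b: True, a: True, f: False, o: False}
  {f: True, b: True, a: True, o: False}
  {o: True, b: False, a: False, f: False}
  {f: True, o: True, b: False, a: False}
  {b: True, o: True, f: False, a: False}
  {f: True, b: True, o: True, a: False}
  {a: True, o: True, b: False, f: False}
  {f: True, a: True, o: True, b: False}
  {b: True, a: True, o: True, f: False}


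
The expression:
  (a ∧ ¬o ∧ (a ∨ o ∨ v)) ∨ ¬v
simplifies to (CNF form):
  (a ∨ ¬v) ∧ (¬o ∨ ¬v)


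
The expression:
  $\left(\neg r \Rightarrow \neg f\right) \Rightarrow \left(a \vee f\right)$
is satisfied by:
  {a: True, f: True}
  {a: True, f: False}
  {f: True, a: False}


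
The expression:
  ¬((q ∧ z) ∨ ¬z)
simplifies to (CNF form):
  z ∧ ¬q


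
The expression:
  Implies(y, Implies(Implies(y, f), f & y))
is always true.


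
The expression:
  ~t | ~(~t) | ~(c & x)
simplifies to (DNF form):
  True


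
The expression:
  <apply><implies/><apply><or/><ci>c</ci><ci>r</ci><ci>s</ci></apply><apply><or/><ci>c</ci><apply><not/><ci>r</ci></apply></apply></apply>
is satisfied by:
  {c: True, r: False}
  {r: False, c: False}
  {r: True, c: True}


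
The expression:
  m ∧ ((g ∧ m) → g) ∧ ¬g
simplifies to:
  m ∧ ¬g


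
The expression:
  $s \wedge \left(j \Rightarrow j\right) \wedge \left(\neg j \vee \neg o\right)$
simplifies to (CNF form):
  $s \wedge \left(\neg j \vee \neg o\right)$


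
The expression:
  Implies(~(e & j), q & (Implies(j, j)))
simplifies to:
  q | (e & j)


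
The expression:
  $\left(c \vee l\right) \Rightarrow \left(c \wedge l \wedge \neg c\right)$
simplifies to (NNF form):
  $\neg c \wedge \neg l$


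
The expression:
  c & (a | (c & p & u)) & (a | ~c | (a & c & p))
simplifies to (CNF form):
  a & c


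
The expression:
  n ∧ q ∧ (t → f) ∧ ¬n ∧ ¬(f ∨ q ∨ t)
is never true.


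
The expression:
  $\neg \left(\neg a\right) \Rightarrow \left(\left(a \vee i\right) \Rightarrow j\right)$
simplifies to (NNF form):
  $j \vee \neg a$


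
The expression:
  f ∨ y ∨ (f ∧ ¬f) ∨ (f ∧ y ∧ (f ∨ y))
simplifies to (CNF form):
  f ∨ y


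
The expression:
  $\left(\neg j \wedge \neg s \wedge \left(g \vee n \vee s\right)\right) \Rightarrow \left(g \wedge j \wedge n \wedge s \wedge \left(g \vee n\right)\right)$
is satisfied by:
  {s: True, j: True, g: False, n: False}
  {n: True, s: True, j: True, g: False}
  {s: True, j: True, g: True, n: False}
  {n: True, s: True, j: True, g: True}
  {s: True, g: False, j: False, n: False}
  {s: True, n: True, g: False, j: False}
  {s: True, g: True, j: False, n: False}
  {s: True, n: True, g: True, j: False}
  {j: True, n: False, g: False, s: False}
  {n: True, j: True, g: False, s: False}
  {j: True, g: True, n: False, s: False}
  {n: True, j: True, g: True, s: False}
  {n: False, g: False, j: False, s: False}


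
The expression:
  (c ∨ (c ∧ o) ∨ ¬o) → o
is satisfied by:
  {o: True}


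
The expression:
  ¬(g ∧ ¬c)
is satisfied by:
  {c: True, g: False}
  {g: False, c: False}
  {g: True, c: True}


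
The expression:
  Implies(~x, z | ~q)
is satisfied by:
  {x: True, z: True, q: False}
  {x: True, q: False, z: False}
  {z: True, q: False, x: False}
  {z: False, q: False, x: False}
  {x: True, z: True, q: True}
  {x: True, q: True, z: False}
  {z: True, q: True, x: False}


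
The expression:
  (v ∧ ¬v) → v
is always true.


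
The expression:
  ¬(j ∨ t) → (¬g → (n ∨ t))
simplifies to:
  g ∨ j ∨ n ∨ t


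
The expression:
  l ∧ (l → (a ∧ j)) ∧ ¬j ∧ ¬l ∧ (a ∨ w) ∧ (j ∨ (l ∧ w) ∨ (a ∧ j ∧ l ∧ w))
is never true.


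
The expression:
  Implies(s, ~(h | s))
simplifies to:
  ~s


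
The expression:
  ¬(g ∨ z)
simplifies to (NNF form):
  ¬g ∧ ¬z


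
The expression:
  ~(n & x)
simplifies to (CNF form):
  ~n | ~x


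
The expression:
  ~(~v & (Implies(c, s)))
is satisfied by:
  {v: True, c: True, s: False}
  {v: True, s: False, c: False}
  {v: True, c: True, s: True}
  {v: True, s: True, c: False}
  {c: True, s: False, v: False}


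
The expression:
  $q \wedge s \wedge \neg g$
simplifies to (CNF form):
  $q \wedge s \wedge \neg g$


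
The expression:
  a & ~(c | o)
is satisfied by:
  {a: True, o: False, c: False}


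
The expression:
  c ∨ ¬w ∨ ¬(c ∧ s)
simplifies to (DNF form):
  True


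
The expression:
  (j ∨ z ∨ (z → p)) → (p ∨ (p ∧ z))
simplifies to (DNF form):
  p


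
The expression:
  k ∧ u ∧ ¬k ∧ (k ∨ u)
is never true.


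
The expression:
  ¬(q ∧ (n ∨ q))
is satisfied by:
  {q: False}


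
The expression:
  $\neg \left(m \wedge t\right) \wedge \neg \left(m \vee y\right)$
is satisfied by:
  {y: False, m: False}


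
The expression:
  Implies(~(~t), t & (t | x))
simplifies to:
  True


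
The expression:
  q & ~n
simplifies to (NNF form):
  q & ~n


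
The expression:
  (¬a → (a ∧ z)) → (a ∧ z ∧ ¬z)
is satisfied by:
  {a: False}


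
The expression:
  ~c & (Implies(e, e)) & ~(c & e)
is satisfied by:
  {c: False}


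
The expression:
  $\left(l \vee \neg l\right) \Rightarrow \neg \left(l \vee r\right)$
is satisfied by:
  {r: False, l: False}


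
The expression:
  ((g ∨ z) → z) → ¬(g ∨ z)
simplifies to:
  ¬z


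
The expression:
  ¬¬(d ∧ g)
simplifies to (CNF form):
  d ∧ g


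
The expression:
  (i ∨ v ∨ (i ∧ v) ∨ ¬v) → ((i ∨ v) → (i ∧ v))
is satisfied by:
  {v: False, i: False}
  {i: True, v: True}


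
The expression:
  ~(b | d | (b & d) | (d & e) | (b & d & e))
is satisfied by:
  {d: False, b: False}


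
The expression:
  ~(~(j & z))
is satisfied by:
  {z: True, j: True}


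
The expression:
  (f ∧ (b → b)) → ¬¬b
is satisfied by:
  {b: True, f: False}
  {f: False, b: False}
  {f: True, b: True}


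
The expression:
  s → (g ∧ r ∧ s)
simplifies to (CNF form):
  (g ∨ ¬s) ∧ (r ∨ ¬s)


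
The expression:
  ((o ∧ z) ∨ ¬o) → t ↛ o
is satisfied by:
  {t: True, o: False, z: False}
  {t: True, z: True, o: False}
  {t: True, o: True, z: False}
  {o: True, z: False, t: False}


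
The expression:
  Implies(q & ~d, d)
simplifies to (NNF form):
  d | ~q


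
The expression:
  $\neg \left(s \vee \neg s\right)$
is never true.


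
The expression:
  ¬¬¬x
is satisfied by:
  {x: False}


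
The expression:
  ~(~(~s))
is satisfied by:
  {s: False}


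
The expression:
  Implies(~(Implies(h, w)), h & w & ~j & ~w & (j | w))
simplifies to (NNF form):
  w | ~h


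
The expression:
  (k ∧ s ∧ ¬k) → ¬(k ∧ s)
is always true.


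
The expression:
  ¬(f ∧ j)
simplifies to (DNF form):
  ¬f ∨ ¬j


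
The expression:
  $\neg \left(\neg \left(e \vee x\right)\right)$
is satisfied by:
  {x: True, e: True}
  {x: True, e: False}
  {e: True, x: False}


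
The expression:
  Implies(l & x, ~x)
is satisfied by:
  {l: False, x: False}
  {x: True, l: False}
  {l: True, x: False}


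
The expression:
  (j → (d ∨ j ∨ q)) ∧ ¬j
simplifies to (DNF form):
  ¬j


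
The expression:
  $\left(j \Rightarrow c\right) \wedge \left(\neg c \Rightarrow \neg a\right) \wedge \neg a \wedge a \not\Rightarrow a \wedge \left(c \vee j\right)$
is never true.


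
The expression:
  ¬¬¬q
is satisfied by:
  {q: False}


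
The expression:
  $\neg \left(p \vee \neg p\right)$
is never true.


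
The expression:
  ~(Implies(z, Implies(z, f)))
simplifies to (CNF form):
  z & ~f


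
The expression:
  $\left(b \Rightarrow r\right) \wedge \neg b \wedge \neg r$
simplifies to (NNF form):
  $\neg b \wedge \neg r$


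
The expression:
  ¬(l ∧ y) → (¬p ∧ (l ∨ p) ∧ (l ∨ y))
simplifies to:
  l ∧ (y ∨ ¬p)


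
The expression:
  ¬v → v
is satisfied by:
  {v: True}


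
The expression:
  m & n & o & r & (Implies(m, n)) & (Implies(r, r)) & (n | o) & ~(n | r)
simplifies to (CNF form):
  False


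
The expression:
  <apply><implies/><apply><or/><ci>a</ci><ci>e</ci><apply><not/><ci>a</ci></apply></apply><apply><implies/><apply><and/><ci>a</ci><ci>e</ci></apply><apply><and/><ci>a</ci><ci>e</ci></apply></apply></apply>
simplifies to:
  <true/>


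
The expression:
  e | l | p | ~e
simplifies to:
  True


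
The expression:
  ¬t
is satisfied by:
  {t: False}


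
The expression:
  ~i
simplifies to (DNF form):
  ~i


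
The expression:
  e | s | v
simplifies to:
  e | s | v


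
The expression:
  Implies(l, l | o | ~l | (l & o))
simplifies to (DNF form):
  True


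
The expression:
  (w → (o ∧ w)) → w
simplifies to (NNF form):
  w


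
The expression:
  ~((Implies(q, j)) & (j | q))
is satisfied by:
  {j: False}


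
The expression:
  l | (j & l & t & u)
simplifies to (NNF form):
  l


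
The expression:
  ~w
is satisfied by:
  {w: False}


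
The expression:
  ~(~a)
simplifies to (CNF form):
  a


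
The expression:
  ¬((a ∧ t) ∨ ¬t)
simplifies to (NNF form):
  t ∧ ¬a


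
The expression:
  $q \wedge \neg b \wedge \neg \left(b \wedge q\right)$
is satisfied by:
  {q: True, b: False}


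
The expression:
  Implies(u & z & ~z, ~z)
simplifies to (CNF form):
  True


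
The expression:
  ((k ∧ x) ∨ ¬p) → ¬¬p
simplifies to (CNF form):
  p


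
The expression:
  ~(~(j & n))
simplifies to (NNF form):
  j & n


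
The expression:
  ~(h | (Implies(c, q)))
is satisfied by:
  {c: True, q: False, h: False}


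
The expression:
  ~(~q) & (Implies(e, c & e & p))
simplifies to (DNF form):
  (q & ~e) | (c & p & q) | (c & q & ~e) | (p & q & ~e)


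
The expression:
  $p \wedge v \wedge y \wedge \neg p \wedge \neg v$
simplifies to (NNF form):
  $\text{False}$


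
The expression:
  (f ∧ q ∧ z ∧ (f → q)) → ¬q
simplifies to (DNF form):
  ¬f ∨ ¬q ∨ ¬z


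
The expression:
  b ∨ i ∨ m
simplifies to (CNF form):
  b ∨ i ∨ m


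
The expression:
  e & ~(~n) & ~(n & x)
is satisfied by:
  {e: True, n: True, x: False}


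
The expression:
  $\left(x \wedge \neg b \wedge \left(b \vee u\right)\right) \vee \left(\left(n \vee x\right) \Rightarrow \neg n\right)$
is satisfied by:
  {u: True, x: True, b: False, n: False}
  {u: True, x: False, b: False, n: False}
  {x: True, u: False, b: False, n: False}
  {u: False, x: False, b: False, n: False}
  {u: True, b: True, x: True, n: False}
  {u: True, b: True, x: False, n: False}
  {b: True, x: True, u: False, n: False}
  {b: True, x: False, u: False, n: False}
  {n: True, u: True, b: False, x: True}


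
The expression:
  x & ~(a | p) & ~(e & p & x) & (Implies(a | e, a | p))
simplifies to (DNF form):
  x & ~a & ~e & ~p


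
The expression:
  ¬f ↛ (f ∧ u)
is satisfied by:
  {f: False}


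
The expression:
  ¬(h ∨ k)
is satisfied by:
  {h: False, k: False}


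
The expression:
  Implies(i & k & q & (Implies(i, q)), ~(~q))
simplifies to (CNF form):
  True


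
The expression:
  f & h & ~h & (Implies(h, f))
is never true.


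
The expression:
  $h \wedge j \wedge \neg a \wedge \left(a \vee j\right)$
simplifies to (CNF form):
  $h \wedge j \wedge \neg a$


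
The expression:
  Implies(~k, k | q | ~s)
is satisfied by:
  {k: True, q: True, s: False}
  {k: True, s: False, q: False}
  {q: True, s: False, k: False}
  {q: False, s: False, k: False}
  {k: True, q: True, s: True}
  {k: True, s: True, q: False}
  {q: True, s: True, k: False}


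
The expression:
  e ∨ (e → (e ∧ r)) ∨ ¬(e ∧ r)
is always true.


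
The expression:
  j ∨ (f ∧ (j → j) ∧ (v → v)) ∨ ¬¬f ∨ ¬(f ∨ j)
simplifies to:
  True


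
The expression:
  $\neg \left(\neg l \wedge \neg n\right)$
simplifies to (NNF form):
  $l \vee n$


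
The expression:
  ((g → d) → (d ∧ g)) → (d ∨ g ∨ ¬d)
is always true.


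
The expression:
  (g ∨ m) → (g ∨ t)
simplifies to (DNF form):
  g ∨ t ∨ ¬m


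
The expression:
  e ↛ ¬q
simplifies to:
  e ∧ q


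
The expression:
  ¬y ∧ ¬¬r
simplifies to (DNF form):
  r ∧ ¬y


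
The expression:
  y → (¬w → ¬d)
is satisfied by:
  {w: True, d: False, y: False}
  {w: False, d: False, y: False}
  {y: True, w: True, d: False}
  {y: True, w: False, d: False}
  {d: True, w: True, y: False}
  {d: True, w: False, y: False}
  {d: True, y: True, w: True}


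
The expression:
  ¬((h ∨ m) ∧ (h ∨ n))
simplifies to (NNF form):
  ¬h ∧ (¬m ∨ ¬n)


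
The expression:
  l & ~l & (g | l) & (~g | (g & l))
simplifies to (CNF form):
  False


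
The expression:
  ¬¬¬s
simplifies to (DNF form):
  ¬s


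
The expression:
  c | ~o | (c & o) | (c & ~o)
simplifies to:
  c | ~o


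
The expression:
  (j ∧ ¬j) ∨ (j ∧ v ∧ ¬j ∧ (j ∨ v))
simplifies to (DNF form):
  False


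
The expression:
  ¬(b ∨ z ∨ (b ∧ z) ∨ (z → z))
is never true.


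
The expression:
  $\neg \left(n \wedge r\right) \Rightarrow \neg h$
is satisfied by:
  {r: True, n: True, h: False}
  {r: True, n: False, h: False}
  {n: True, r: False, h: False}
  {r: False, n: False, h: False}
  {r: True, h: True, n: True}


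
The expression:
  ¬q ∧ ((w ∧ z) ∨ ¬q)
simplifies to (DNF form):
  ¬q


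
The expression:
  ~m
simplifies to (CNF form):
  ~m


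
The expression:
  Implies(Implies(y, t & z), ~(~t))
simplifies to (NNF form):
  t | y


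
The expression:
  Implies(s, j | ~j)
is always true.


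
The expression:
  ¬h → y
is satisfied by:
  {y: True, h: True}
  {y: True, h: False}
  {h: True, y: False}


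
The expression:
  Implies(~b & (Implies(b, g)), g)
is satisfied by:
  {b: True, g: True}
  {b: True, g: False}
  {g: True, b: False}


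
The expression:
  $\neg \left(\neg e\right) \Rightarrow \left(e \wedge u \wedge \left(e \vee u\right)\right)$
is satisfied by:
  {u: True, e: False}
  {e: False, u: False}
  {e: True, u: True}


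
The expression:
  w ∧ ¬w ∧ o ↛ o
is never true.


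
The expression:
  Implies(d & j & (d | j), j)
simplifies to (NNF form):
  True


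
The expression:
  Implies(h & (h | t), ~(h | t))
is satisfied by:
  {h: False}


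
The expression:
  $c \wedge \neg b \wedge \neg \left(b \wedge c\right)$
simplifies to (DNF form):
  $c \wedge \neg b$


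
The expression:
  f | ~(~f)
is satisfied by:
  {f: True}


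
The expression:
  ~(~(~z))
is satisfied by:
  {z: False}


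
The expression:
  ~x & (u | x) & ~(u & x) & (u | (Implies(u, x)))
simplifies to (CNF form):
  u & ~x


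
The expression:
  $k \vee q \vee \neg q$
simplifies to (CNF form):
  $\text{True}$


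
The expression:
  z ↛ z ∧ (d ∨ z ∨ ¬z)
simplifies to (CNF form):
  False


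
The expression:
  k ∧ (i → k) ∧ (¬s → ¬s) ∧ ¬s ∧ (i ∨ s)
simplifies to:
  i ∧ k ∧ ¬s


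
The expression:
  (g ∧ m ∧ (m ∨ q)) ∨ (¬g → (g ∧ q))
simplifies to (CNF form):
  g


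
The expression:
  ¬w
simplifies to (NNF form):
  ¬w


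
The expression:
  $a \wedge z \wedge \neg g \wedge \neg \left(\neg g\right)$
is never true.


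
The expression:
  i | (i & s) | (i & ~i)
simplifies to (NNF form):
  i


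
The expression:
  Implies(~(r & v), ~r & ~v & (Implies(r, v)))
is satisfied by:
  {v: False, r: False}
  {r: True, v: True}


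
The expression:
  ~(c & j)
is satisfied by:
  {c: False, j: False}
  {j: True, c: False}
  {c: True, j: False}


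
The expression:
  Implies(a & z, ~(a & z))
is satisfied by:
  {z: False, a: False}
  {a: True, z: False}
  {z: True, a: False}


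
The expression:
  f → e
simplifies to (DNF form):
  e ∨ ¬f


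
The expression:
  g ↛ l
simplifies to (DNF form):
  g ∧ ¬l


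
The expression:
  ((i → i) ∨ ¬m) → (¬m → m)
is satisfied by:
  {m: True}


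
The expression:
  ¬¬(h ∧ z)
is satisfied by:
  {h: True, z: True}


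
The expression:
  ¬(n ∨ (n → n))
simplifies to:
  False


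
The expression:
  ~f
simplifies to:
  ~f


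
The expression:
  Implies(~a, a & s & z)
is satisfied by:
  {a: True}


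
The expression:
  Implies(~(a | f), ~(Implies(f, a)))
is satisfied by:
  {a: True, f: True}
  {a: True, f: False}
  {f: True, a: False}


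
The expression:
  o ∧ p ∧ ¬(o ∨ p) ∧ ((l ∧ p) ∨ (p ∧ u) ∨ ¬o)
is never true.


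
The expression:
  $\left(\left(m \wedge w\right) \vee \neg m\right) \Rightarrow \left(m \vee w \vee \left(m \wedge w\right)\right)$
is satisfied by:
  {m: True, w: True}
  {m: True, w: False}
  {w: True, m: False}


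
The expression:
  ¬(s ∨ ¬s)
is never true.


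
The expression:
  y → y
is always true.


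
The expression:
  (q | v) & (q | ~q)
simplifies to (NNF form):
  q | v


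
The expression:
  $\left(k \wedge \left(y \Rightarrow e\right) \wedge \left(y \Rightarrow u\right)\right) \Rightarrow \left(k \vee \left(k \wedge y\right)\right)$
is always true.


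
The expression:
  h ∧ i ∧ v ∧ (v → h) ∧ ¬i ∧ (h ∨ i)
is never true.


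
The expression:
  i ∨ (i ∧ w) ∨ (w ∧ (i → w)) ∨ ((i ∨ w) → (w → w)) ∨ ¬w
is always true.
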